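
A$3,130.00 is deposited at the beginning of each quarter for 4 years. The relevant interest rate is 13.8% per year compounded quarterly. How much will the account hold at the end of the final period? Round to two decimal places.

This is an annuity due: 16 deposits of A$3,130.00 at the beginning of each quarter.
Periodic rate r = 0.138/4 per quarter; n is counted in quarters.
FV = PMT × [((1+r)^n − 1)/r] × (1+r) = 3,130 × [(1+r)^16 − 1] / r × (1+r) = A$67,634.63

A$67,634.63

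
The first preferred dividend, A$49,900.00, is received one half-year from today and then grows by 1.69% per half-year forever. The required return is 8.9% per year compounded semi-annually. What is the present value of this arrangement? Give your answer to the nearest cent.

Periodic rate r = 0.089/2 per half-year.
Growing perpetuity (Gordon): PV = PMT₁ / (r − g) = 49,900 / (r − 0.0169) = A$1,807,971.01.

A$1,807,971.01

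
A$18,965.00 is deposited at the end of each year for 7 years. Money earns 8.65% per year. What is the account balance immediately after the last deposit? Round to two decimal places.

This is an ordinary annuity: 7 deposits of A$18,965.00 at the end of each year.
Periodic rate r = 0.0865 per year.
FV = PMT × [((1+r)^n − 1)/r] = 18,965 × [(1+r)^7 − 1] / r = A$172,624.01

A$172,624.01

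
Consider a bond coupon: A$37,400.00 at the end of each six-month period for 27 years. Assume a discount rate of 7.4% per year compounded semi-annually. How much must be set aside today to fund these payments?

This is an ordinary annuity: 54 payments of A$37,400.00 at the end of each six-month period.
Periodic rate r = 0.074/2 per half-year; n is counted in half-years.
PV = PMT × [(1 − (1+r)^−n)/r] = 37,400 × [1 − (1+r)^−54] / r = A$868,703.30

A$868,703.30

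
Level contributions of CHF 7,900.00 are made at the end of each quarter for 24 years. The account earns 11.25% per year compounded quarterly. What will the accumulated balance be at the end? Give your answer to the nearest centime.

This is an ordinary annuity: 96 deposits of CHF 7,900.00 at the end of each quarter.
Periodic rate r = 0.1125/4 per quarter; n is counted in quarters.
FV = PMT × [((1+r)^n − 1)/r] = 7,900 × [(1+r)^96 − 1] / r = CHF 3,745,751.49

CHF 3,745,751.49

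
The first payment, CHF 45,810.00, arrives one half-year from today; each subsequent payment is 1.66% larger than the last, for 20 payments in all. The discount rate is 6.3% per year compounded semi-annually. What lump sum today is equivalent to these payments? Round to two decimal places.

Periodic rate r = 0.063/2 per half-year; n is counted in half-years.
Growing ordinary annuity: PV = PMT₁ × [1 − ((1+g)/(1+r))^n] / (r − g) = 45,810 × [1 − ((1+0.0166)/(1+r))^20] / (r − 0.0166) = CHF 776,277.25.

CHF 776,277.25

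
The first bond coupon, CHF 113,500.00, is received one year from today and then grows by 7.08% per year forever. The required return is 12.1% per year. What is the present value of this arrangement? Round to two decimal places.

Periodic rate r = 0.121 per year.
Growing perpetuity (Gordon): PV = PMT₁ / (r − g) = 113,500 / (r − 0.0708) = CHF 2,260,956.18.

CHF 2,260,956.18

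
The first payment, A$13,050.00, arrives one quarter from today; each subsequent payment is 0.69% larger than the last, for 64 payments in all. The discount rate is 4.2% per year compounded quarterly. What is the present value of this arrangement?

Periodic rate r = 0.042/4 per quarter; n is counted in quarters.
Growing ordinary annuity: PV = PMT₁ × [1 − ((1+g)/(1+r))^n] / (r − g) = 13,050 × [1 − ((1+0.0069)/(1+r))^64] / (r − 0.0069) = A$740,241.36.

A$740,241.36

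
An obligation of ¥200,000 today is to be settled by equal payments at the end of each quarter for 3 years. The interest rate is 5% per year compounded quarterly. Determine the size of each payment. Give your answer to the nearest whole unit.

Level ordinary annuity; solve PV = PMT × [(1 − (1+r)^−n)/r] for PMT.
Periodic rate r = 0.05/4 per quarter; n is counted in quarters.
With n = 12: PMT = 200,000 / ([(1 − (1+r)^−n)/r]) = ¥18,052

¥18,052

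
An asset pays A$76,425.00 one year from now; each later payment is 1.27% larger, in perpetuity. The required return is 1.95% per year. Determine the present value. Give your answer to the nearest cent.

Periodic rate r = 0.0195 per year.
Growing perpetuity (Gordon): PV = PMT₁ / (r − g) = 76,425 / (r − 0.0127) = A$11,238,970.59.

A$11,238,970.59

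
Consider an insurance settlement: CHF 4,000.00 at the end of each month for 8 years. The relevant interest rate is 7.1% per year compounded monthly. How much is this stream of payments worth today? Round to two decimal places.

This is an ordinary annuity: 96 payments of CHF 4,000.00 at the end of each month.
Periodic rate r = 0.071/12 per month; n is counted in months.
PV = PMT × [(1 − (1+r)^−n)/r] = 4,000 × [1 − (1+r)^−96] / r = CHF 292,322.13

CHF 292,322.13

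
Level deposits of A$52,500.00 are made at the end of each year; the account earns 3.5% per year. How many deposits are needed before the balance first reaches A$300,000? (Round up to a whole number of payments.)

6 payments

Periodic rate r = 0.035 per year.
Ordinary annuity FV: 300,000 = 52,500 × [((1+r)^n − 1)/r].
(1+r)^n = 1 + 300,000 × r / 52,500, so n = ln(1 + 300,000·r/52,500) / ln(1+r) = 5.30.
Round up to a whole number of payments: n = 6.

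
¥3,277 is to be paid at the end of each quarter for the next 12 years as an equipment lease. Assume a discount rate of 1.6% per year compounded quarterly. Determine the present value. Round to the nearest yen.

This is an ordinary annuity: 48 payments of ¥3,277 at the end of each quarter.
Periodic rate r = 0.016/4 per quarter; n is counted in quarters.
PV = PMT × [(1 − (1+r)^−n)/r] = 3,277 × [1 − (1+r)^−48] / r = ¥142,858

¥142,858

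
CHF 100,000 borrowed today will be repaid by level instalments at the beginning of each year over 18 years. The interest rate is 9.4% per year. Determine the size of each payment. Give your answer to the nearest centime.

Level annuity due; solve PV = PMT × [(1 − (1+r)^−n)/r] × (1+r) for PMT.
Periodic rate r = 0.094 per year.
With n = 18: PMT = 100,000 / ([(1 − (1+r)^−n)/r] × (1+r)) = CHF 10,719.86

CHF 10,719.86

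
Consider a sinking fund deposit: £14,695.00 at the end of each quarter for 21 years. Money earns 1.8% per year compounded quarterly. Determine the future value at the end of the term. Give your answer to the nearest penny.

This is an ordinary annuity: 84 deposits of £14,695.00 at the end of each quarter.
Periodic rate r = 0.018/4 per quarter; n is counted in quarters.
FV = PMT × [((1+r)^n − 1)/r] = 14,695 × [(1+r)^84 − 1] / r = £1,496,035.87

£1,496,035.87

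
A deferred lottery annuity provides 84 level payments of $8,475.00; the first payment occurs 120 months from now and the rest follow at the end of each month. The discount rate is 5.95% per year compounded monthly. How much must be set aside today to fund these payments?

Ordinary annuity of 84 payments, first payment at period 120.
Periodic rate r = 0.0595/12 per month; n is counted in months.
The ordinary-annuity PV formula values the stream one period before the first payment (period 119); discount that back 119 periods:
PV₀ = 8,475 × [1 − (1+r)^−84] / r × (1+r)^−119 = $322,571.99

$322,571.99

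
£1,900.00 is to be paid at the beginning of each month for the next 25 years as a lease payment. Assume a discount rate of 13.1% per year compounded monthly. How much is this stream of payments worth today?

£169,172.94

This is an annuity due: 300 payments of £1,900.00 at the beginning of each month.
Periodic rate r = 0.131/12 per month; n is counted in months.
PV = PMT × [(1 − (1+r)^−n)/r] × (1+r) = 1,900 × [1 − (1+r)^−300] / r × (1+r) = £169,172.94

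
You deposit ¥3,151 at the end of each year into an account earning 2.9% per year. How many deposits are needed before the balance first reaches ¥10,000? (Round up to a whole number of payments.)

4 payments

Periodic rate r = 0.029 per year.
Ordinary annuity FV: 10,000 = 3,151 × [((1+r)^n − 1)/r].
(1+r)^n = 1 + 10,000 × r / 3,151, so n = ln(1 + 10,000·r/3,151) / ln(1+r) = 3.08.
Round up to a whole number of payments: n = 4.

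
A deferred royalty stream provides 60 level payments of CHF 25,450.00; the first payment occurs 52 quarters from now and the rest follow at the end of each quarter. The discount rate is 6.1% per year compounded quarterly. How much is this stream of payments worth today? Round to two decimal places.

CHF 460,210.54

Ordinary annuity of 60 payments, first payment at period 52.
Periodic rate r = 0.061/4 per quarter; n is counted in quarters.
The ordinary-annuity PV formula values the stream one period before the first payment (period 51); discount that back 51 periods:
PV₀ = 25,450 × [1 − (1+r)^−60] / r × (1+r)^−51 = CHF 460,210.54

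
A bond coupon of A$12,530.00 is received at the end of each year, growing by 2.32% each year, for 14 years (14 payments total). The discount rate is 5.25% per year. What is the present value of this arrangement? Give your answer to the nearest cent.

A$139,625.86

Periodic rate r = 0.0525 per year.
Growing ordinary annuity: PV = PMT₁ × [1 − ((1+g)/(1+r))^n] / (r − g) = 12,530 × [1 − ((1+0.0232)/(1+r))^14] / (r − 0.0232) = A$139,625.86.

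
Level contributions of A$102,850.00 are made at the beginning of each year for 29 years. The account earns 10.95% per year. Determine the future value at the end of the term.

This is an annuity due: 29 deposits of A$102,850.00 at the beginning of each year.
Periodic rate r = 0.1095 per year.
FV = PMT × [((1+r)^n − 1)/r] × (1+r) = 102,850 × [(1+r)^29 − 1] / r × (1+r) = A$20,171,236.28

A$20,171,236.28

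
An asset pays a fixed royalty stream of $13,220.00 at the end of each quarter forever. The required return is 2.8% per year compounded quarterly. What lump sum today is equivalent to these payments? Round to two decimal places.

$1,888,571.43

Periodic rate r = 0.028/4 per quarter.
Level perpetuity: PV = PMT / r = 13,220 / (0.028/4) = $1,888,571.43.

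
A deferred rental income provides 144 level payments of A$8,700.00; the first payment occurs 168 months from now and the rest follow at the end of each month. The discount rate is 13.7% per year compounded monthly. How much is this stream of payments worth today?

A$92,138.43

Ordinary annuity of 144 payments, first payment at period 168.
Periodic rate r = 0.137/12 per month; n is counted in months.
The ordinary-annuity PV formula values the stream one period before the first payment (period 167); discount that back 167 periods:
PV₀ = 8,700 × [1 − (1+r)^−144] / r × (1+r)^−167 = A$92,138.43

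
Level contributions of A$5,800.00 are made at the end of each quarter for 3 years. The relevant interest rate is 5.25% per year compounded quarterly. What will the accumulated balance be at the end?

A$74,850.69

This is an ordinary annuity: 12 deposits of A$5,800.00 at the end of each quarter.
Periodic rate r = 0.0525/4 per quarter; n is counted in quarters.
FV = PMT × [((1+r)^n − 1)/r] = 5,800 × [(1+r)^12 − 1] / r = A$74,850.69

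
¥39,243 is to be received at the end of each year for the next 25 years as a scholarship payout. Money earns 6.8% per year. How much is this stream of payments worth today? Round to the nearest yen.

This is an ordinary annuity: 25 payments of ¥39,243 at the end of each year.
Periodic rate r = 0.068 per year.
PV = PMT × [(1 − (1+r)^−n)/r] = 39,243 × [1 − (1+r)^−25] / r = ¥465,681

¥465,681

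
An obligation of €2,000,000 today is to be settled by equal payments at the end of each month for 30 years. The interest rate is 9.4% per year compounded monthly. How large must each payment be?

€16,671.36

Level ordinary annuity; solve PV = PMT × [(1 − (1+r)^−n)/r] for PMT.
Periodic rate r = 0.094/12 per month; n is counted in months.
With n = 360: PMT = 2,000,000 / ([(1 − (1+r)^−n)/r]) = €16,671.36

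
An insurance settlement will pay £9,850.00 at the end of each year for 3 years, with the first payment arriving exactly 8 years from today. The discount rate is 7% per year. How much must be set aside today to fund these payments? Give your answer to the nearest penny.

Ordinary annuity of 3 payments, first payment at period 8.
Periodic rate r = 0.07 per year.
The ordinary-annuity PV formula values the stream one period before the first payment (period 7); discount that back 7 periods:
PV₀ = 9,850 × [1 − (1+r)^−3] / r × (1+r)^−7 = £16,097.78

£16,097.78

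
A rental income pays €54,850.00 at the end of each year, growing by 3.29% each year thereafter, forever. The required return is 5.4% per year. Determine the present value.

Periodic rate r = 0.054 per year.
Growing perpetuity (Gordon): PV = PMT₁ / (r − g) = 54,850 / (r − 0.0329) = €2,599,526.07.

€2,599,526.07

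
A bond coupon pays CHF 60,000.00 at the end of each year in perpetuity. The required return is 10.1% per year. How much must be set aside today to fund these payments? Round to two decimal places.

CHF 594,059.41

Periodic rate r = 0.101 per year.
Level perpetuity: PV = PMT / r = 60,000 / (0.101) = CHF 594,059.41.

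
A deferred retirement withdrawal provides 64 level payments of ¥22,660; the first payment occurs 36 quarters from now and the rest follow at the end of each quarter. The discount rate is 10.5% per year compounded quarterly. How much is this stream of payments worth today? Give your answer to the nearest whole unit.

¥282,169

Ordinary annuity of 64 payments, first payment at period 36.
Periodic rate r = 0.105/4 per quarter; n is counted in quarters.
The ordinary-annuity PV formula values the stream one period before the first payment (period 35); discount that back 35 periods:
PV₀ = 22,660 × [1 − (1+r)^−64] / r × (1+r)^−35 = ¥282,169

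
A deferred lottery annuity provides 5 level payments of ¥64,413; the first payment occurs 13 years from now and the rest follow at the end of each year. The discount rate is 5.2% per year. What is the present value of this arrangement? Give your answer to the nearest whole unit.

Ordinary annuity of 5 payments, first payment at period 13.
Periodic rate r = 0.052 per year.
The ordinary-annuity PV formula values the stream one period before the first payment (period 12); discount that back 12 periods:
PV₀ = 64,413 × [1 − (1+r)^−5] / r × (1+r)^−12 = ¥150,946

¥150,946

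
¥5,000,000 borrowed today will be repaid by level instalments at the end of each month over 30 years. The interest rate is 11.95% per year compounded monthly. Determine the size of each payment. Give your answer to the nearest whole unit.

Level ordinary annuity; solve PV = PMT × [(1 − (1+r)^−n)/r] for PMT.
Periodic rate r = 0.1195/12 per month; n is counted in months.
With n = 360: PMT = 5,000,000 / ([(1 − (1+r)^−n)/r]) = ¥51,238

¥51,238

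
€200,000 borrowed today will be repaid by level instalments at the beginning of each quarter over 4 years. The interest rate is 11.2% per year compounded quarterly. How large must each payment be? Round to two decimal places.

Level annuity due; solve PV = PMT × [(1 − (1+r)^−n)/r] × (1+r) for PMT.
Periodic rate r = 0.112/4 per quarter; n is counted in quarters.
With n = 16: PMT = 200,000 / ([(1 − (1+r)^−n)/r] × (1+r)) = €15,252.65

€15,252.65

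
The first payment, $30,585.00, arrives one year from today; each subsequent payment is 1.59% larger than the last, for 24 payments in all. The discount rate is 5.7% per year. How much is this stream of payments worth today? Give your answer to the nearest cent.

$456,890.76

Periodic rate r = 0.057 per year.
Growing ordinary annuity: PV = PMT₁ × [1 − ((1+g)/(1+r))^n] / (r − g) = 30,585 × [1 − ((1+0.0159)/(1+r))^24] / (r − 0.0159) = $456,890.76.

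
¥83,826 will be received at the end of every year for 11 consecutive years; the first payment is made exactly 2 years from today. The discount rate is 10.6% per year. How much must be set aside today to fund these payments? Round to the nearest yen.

¥478,965

Ordinary annuity of 11 payments, first payment at period 2.
Periodic rate r = 0.106 per year.
The ordinary-annuity PV formula values the stream one period before the first payment (period 1); discount that back 1 periods:
PV₀ = 83,826 × [1 − (1+r)^−11] / r × (1+r)^−1 = ¥478,965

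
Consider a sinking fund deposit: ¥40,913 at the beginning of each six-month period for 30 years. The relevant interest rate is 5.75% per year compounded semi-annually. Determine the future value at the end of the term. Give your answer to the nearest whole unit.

¥6,555,100

This is an annuity due: 60 deposits of ¥40,913 at the beginning of each six-month period.
Periodic rate r = 0.0575/2 per half-year; n is counted in half-years.
FV = PMT × [((1+r)^n − 1)/r] × (1+r) = 40,913 × [(1+r)^60 − 1] / r × (1+r) = ¥6,555,100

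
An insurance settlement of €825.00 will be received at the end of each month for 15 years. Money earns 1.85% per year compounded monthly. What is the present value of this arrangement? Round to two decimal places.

€129,589.67

This is an ordinary annuity: 180 payments of €825.00 at the end of each month.
Periodic rate r = 0.0185/12 per month; n is counted in months.
PV = PMT × [(1 − (1+r)^−n)/r] = 825 × [1 − (1+r)^−180] / r = €129,589.67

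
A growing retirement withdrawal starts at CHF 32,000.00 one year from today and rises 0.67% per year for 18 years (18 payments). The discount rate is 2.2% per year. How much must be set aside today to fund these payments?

Periodic rate r = 0.022 per year.
Growing ordinary annuity: PV = PMT₁ × [1 − ((1+g)/(1+r))^n] / (r − g) = 32,000 × [1 − ((1+0.0067)/(1+r))^18] / (r − 0.0067) = CHF 497,300.14.

CHF 497,300.14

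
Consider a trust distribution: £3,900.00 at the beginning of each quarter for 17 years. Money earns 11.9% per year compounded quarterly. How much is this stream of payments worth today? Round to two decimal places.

This is an annuity due: 68 payments of £3,900.00 at the beginning of each quarter.
Periodic rate r = 0.119/4 per quarter; n is counted in quarters.
PV = PMT × [(1 − (1+r)^−n)/r] × (1+r) = 3,900 × [1 − (1+r)^−68] / r × (1+r) = £116,603.91

£116,603.91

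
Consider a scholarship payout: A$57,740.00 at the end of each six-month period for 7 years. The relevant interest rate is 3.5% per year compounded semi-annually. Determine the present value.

This is an ordinary annuity: 14 payments of A$57,740.00 at the end of each six-month period.
Periodic rate r = 0.035/2 per half-year; n is counted in half-years.
PV = PMT × [(1 − (1+r)^−n)/r] = 57,740 × [1 − (1+r)^−14] / r = A$711,472.62

A$711,472.62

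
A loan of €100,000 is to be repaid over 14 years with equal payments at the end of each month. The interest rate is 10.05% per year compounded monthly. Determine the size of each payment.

€1,111.21

Level ordinary annuity; solve PV = PMT × [(1 − (1+r)^−n)/r] for PMT.
Periodic rate r = 0.1005/12 per month; n is counted in months.
With n = 168: PMT = 100,000 / ([(1 − (1+r)^−n)/r]) = €1,111.21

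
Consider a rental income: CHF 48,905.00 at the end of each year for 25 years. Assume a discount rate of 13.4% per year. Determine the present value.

This is an ordinary annuity: 25 payments of CHF 48,905.00 at the end of each year.
Periodic rate r = 0.134 per year.
PV = PMT × [(1 − (1+r)^−n)/r] = 48,905 × [1 − (1+r)^−25] / r = CHF 349,225.68

CHF 349,225.68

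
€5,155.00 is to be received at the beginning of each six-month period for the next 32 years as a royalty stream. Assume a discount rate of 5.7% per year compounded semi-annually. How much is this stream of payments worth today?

This is an annuity due: 64 payments of €5,155.00 at the beginning of each six-month period.
Periodic rate r = 0.057/2 per half-year; n is counted in half-years.
PV = PMT × [(1 − (1+r)^−n)/r] × (1+r) = 5,155 × [1 − (1+r)^−64] / r × (1+r) = €155,234.86

€155,234.86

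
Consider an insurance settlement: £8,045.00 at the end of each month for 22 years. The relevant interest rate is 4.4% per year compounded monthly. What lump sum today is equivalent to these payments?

This is an ordinary annuity: 264 payments of £8,045.00 at the end of each month.
Periodic rate r = 0.044/12 per month; n is counted in months.
PV = PMT × [(1 − (1+r)^−n)/r] = 8,045 × [1 − (1+r)^−264] / r = £1,359,206.39

£1,359,206.39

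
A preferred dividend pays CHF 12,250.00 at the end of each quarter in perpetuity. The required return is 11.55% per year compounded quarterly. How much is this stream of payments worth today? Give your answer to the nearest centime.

CHF 424,242.42

Periodic rate r = 0.1155/4 per quarter.
Level perpetuity: PV = PMT / r = 12,250 / (0.1155/4) = CHF 424,242.42.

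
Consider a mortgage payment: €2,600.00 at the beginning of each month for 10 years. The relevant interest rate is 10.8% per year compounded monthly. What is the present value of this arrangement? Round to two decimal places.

This is an annuity due: 120 payments of €2,600.00 at the beginning of each month.
Periodic rate r = 0.108/12 per month; n is counted in months.
PV = PMT × [(1 − (1+r)^−n)/r] × (1+r) = 2,600 × [1 − (1+r)^−120] / r × (1+r) = €192,021.19

€192,021.19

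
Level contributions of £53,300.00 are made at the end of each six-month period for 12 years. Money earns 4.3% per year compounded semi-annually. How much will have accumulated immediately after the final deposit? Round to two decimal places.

This is an ordinary annuity: 24 deposits of £53,300.00 at the end of each six-month period.
Periodic rate r = 0.043/2 per half-year; n is counted in half-years.
FV = PMT × [((1+r)^n − 1)/r] = 53,300 × [(1+r)^24 − 1] / r = £1,651,497.05

£1,651,497.05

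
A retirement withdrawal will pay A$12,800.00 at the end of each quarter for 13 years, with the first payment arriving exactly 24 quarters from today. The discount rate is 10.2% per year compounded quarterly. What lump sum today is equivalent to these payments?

A$205,342.64

Ordinary annuity of 52 payments, first payment at period 24.
Periodic rate r = 0.102/4 per quarter; n is counted in quarters.
The ordinary-annuity PV formula values the stream one period before the first payment (period 23); discount that back 23 periods:
PV₀ = 12,800 × [1 − (1+r)^−52] / r × (1+r)^−23 = A$205,342.64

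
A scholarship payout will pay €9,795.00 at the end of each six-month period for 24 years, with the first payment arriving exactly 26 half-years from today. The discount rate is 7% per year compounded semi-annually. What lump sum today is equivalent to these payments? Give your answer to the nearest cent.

Ordinary annuity of 48 payments, first payment at period 26.
Periodic rate r = 0.07/2 per half-year; n is counted in half-years.
The ordinary-annuity PV formula values the stream one period before the first payment (period 25); discount that back 25 periods:
PV₀ = 9,795 × [1 − (1+r)^−48] / r × (1+r)^−25 = €95,706.85

€95,706.85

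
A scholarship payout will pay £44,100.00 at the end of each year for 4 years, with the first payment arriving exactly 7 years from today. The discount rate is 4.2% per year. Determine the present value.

Ordinary annuity of 4 payments, first payment at period 7.
Periodic rate r = 0.042 per year.
The ordinary-annuity PV formula values the stream one period before the first payment (period 6); discount that back 6 periods:
PV₀ = 44,100 × [1 − (1+r)^−4] / r × (1+r)^−6 = £124,475.05

£124,475.05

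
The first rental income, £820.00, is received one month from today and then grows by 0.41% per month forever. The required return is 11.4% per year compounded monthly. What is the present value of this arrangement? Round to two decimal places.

£151,851.85

Periodic rate r = 0.114/12 per month.
Growing perpetuity (Gordon): PV = PMT₁ / (r − g) = 820 / (r − 0.0041) = £151,851.85.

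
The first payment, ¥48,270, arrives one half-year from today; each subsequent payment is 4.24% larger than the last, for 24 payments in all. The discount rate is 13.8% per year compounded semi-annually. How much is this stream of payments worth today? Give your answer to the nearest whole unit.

¥823,473

Periodic rate r = 0.138/2 per half-year; n is counted in half-years.
Growing ordinary annuity: PV = PMT₁ × [1 − ((1+g)/(1+r))^n] / (r − g) = 48,270 × [1 − ((1+0.0424)/(1+r))^24] / (r − 0.0424) = ¥823,473.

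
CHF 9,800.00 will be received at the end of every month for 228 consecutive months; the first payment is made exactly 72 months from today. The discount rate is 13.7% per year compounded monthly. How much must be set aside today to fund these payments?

Ordinary annuity of 228 payments, first payment at period 72.
Periodic rate r = 0.137/12 per month; n is counted in months.
The ordinary-annuity PV formula values the stream one period before the first payment (period 71); discount that back 71 periods:
PV₀ = 9,800 × [1 − (1+r)^−228] / r × (1+r)^−71 = CHF 354,584.69

CHF 354,584.69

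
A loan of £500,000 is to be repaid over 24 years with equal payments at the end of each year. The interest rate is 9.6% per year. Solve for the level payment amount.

Level ordinary annuity; solve PV = PMT × [(1 − (1+r)^−n)/r] for PMT.
Periodic rate r = 0.096 per year.
With n = 24: PMT = 500,000 / ([(1 − (1+r)^−n)/r]) = £53,981.21

£53,981.21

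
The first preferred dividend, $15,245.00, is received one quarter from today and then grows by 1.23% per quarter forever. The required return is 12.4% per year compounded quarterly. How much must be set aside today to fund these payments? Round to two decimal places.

$815,240.64

Periodic rate r = 0.124/4 per quarter.
Growing perpetuity (Gordon): PV = PMT₁ / (r − g) = 15,245 / (r − 0.0123) = $815,240.64.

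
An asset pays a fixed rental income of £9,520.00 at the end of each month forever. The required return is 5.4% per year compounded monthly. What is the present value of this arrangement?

Periodic rate r = 0.054/12 per month.
Level perpetuity: PV = PMT / r = 9,520 / (0.054/12) = £2,115,555.56.

£2,115,555.56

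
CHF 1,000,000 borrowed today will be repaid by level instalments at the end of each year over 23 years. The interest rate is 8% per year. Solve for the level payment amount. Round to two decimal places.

CHF 96,422.17

Level ordinary annuity; solve PV = PMT × [(1 − (1+r)^−n)/r] for PMT.
Periodic rate r = 0.08 per year.
With n = 23: PMT = 1,000,000 / ([(1 − (1+r)^−n)/r]) = CHF 96,422.17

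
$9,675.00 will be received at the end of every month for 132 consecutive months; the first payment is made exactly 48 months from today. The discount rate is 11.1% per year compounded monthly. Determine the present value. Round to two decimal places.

$477,279.76

Ordinary annuity of 132 payments, first payment at period 48.
Periodic rate r = 0.111/12 per month; n is counted in months.
The ordinary-annuity PV formula values the stream one period before the first payment (period 47); discount that back 47 periods:
PV₀ = 9,675 × [1 − (1+r)^−132] / r × (1+r)^−47 = $477,279.76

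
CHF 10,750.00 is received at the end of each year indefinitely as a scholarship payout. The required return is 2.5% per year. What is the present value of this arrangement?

CHF 430,000.00

Periodic rate r = 0.025 per year.
Level perpetuity: PV = PMT / r = 10,750 / (0.025) = CHF 430,000.00.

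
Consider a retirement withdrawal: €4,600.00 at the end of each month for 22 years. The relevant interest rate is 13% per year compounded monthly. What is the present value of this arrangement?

This is an ordinary annuity: 264 payments of €4,600.00 at the end of each month.
Periodic rate r = 0.13/12 per month; n is counted in months.
PV = PMT × [(1 − (1+r)^−n)/r] = 4,600 × [1 − (1+r)^−264] / r = €399,921.28

€399,921.28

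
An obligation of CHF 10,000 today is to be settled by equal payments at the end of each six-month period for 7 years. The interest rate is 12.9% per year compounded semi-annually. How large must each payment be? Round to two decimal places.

Level ordinary annuity; solve PV = PMT × [(1 − (1+r)^−n)/r] for PMT.
Periodic rate r = 0.129/2 per half-year; n is counted in half-years.
With n = 14: PMT = 10,000 / ([(1 − (1+r)^−n)/r]) = CHF 1,106.03

CHF 1,106.03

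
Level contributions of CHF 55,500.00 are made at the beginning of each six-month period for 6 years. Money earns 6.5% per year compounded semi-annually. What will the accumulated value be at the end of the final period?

This is an annuity due: 12 deposits of CHF 55,500.00 at the beginning of each six-month period.
Periodic rate r = 0.065/2 per half-year; n is counted in half-years.
FV = PMT × [((1+r)^n − 1)/r] × (1+r) = 55,500 × [(1+r)^12 − 1] / r × (1+r) = CHF 824,903.84

CHF 824,903.84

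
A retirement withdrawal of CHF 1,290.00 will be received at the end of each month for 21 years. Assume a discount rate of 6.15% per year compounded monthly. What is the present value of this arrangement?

CHF 182,294.94

This is an ordinary annuity: 252 payments of CHF 1,290.00 at the end of each month.
Periodic rate r = 0.0615/12 per month; n is counted in months.
PV = PMT × [(1 − (1+r)^−n)/r] = 1,290 × [1 − (1+r)^−252] / r = CHF 182,294.94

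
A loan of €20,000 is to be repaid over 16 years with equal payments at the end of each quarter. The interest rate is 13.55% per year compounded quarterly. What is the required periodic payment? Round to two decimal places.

Level ordinary annuity; solve PV = PMT × [(1 − (1+r)^−n)/r] for PMT.
Periodic rate r = 0.1355/4 per quarter; n is counted in quarters.
With n = 64: PMT = 20,000 / ([(1 − (1+r)^−n)/r]) = €768.65

€768.65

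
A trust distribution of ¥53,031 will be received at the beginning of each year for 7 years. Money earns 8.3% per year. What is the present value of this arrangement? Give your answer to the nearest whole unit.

This is an annuity due: 7 payments of ¥53,031 at the beginning of each year.
Periodic rate r = 0.083 per year.
PV = PMT × [(1 − (1+r)^−n)/r] × (1+r) = 53,031 × [1 − (1+r)^−7] / r × (1+r) = ¥295,972

¥295,972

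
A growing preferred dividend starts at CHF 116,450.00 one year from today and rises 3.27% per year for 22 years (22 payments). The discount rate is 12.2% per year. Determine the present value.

Periodic rate r = 0.122 per year.
Growing ordinary annuity: PV = PMT₁ × [1 − ((1+g)/(1+r))^n] / (r − g) = 116,450 × [1 − ((1+0.0327)/(1+r))^22] / (r − 0.0327) = CHF 1,093,713.05.

CHF 1,093,713.05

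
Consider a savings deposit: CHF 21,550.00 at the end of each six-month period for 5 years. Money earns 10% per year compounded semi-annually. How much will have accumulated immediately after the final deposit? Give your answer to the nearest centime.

CHF 271,053.58

This is an ordinary annuity: 10 deposits of CHF 21,550.00 at the end of each six-month period.
Periodic rate r = 0.1/2 per half-year; n is counted in half-years.
FV = PMT × [((1+r)^n − 1)/r] = 21,550 × [(1+r)^10 − 1] / r = CHF 271,053.58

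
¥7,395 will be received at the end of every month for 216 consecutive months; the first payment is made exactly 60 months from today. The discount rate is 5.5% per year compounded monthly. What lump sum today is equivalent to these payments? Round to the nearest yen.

¥773,134

Ordinary annuity of 216 payments, first payment at period 60.
Periodic rate r = 0.055/12 per month; n is counted in months.
The ordinary-annuity PV formula values the stream one period before the first payment (period 59); discount that back 59 periods:
PV₀ = 7,395 × [1 − (1+r)^−216] / r × (1+r)^−59 = ¥773,134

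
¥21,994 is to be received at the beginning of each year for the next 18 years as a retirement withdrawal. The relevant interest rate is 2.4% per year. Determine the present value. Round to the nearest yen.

¥326,069

This is an annuity due: 18 payments of ¥21,994 at the beginning of each year.
Periodic rate r = 0.024 per year.
PV = PMT × [(1 − (1+r)^−n)/r] × (1+r) = 21,994 × [1 − (1+r)^−18] / r × (1+r) = ¥326,069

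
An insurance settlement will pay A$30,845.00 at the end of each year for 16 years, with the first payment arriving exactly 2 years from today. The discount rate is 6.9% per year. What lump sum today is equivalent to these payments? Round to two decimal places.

Ordinary annuity of 16 payments, first payment at period 2.
Periodic rate r = 0.069 per year.
The ordinary-annuity PV formula values the stream one period before the first payment (period 1); discount that back 1 periods:
PV₀ = 30,845 × [1 − (1+r)^−16] / r × (1+r)^−1 = A$274,389.55

A$274,389.55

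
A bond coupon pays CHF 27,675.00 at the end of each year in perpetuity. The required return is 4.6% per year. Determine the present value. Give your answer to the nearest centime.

CHF 601,630.43

Periodic rate r = 0.046 per year.
Level perpetuity: PV = PMT / r = 27,675 / (0.046) = CHF 601,630.43.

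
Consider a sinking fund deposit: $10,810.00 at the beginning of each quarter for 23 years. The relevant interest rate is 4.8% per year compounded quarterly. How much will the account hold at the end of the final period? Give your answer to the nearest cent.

This is an annuity due: 92 deposits of $10,810.00 at the beginning of each quarter.
Periodic rate r = 0.048/4 per quarter; n is counted in quarters.
FV = PMT × [((1+r)^n − 1)/r] × (1+r) = 10,810 × [(1+r)^92 − 1] / r × (1+r) = $1,820,051.06

$1,820,051.06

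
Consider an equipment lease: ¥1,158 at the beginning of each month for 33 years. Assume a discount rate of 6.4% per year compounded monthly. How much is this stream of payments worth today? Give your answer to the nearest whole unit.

¥191,723

This is an annuity due: 396 payments of ¥1,158 at the beginning of each month.
Periodic rate r = 0.064/12 per month; n is counted in months.
PV = PMT × [(1 − (1+r)^−n)/r] × (1+r) = 1,158 × [1 − (1+r)^−396] / r × (1+r) = ¥191,723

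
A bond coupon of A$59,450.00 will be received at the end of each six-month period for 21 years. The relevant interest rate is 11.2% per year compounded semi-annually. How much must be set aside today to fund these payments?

A$953,940.97

This is an ordinary annuity: 42 payments of A$59,450.00 at the end of each six-month period.
Periodic rate r = 0.112/2 per half-year; n is counted in half-years.
PV = PMT × [(1 − (1+r)^−n)/r] = 59,450 × [1 − (1+r)^−42] / r = A$953,940.97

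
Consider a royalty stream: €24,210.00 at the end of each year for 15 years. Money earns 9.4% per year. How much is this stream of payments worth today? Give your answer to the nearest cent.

This is an ordinary annuity: 15 payments of €24,210.00 at the end of each year.
Periodic rate r = 0.094 per year.
PV = PMT × [(1 − (1+r)^−n)/r] = 24,210 × [1 − (1+r)^−15] / r = €190,625.31

€190,625.31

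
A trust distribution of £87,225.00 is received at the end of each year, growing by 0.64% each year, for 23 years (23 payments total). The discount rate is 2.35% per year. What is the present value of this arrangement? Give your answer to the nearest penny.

Periodic rate r = 0.0235 per year.
Growing ordinary annuity: PV = PMT₁ × [1 − ((1+g)/(1+r))^n] / (r − g) = 87,225 × [1 − ((1+0.0064)/(1+r))^23] / (r − 0.0064) = £1,638,703.65.

£1,638,703.65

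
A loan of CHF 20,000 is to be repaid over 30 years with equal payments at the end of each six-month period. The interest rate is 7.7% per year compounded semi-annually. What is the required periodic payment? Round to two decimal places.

CHF 859.05

Level ordinary annuity; solve PV = PMT × [(1 − (1+r)^−n)/r] for PMT.
Periodic rate r = 0.077/2 per half-year; n is counted in half-years.
With n = 60: PMT = 20,000 / ([(1 − (1+r)^−n)/r]) = CHF 859.05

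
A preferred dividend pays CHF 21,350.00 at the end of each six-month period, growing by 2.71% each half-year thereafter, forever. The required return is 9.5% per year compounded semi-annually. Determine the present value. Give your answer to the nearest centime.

Periodic rate r = 0.095/2 per half-year.
Growing perpetuity (Gordon): PV = PMT₁ / (r − g) = 21,350 / (r − 0.0271) = CHF 1,046,568.63.

CHF 1,046,568.63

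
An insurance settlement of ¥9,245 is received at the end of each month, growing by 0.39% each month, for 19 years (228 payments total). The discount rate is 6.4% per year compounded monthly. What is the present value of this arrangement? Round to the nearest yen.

¥1,791,088

Periodic rate r = 0.064/12 per month; n is counted in months.
Growing ordinary annuity: PV = PMT₁ × [1 − ((1+g)/(1+r))^n] / (r − g) = 9,245 × [1 − ((1+0.0039)/(1+r))^228] / (r − 0.0039) = ¥1,791,088.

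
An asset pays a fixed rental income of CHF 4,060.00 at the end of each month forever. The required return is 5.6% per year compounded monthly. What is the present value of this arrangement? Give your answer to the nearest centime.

CHF 870,000.00

Periodic rate r = 0.056/12 per month.
Level perpetuity: PV = PMT / r = 4,060 / (0.056/12) = CHF 870,000.00.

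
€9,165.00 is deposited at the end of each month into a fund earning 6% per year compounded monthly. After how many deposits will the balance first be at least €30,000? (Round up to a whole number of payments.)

4 payments

Periodic rate r = 0.06/12 per month; n is counted in months.
Ordinary annuity FV: 30,000 = 9,165 × [((1+r)^n − 1)/r].
(1+r)^n = 1 + 30,000 × r / 9,165, so n = ln(1 + 30,000·r/9,165) / ln(1+r) = 3.25.
Round up to a whole number of payments: n = 4.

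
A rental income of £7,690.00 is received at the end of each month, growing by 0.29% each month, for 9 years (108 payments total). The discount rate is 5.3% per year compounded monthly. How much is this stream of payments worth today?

£763,496.55

Periodic rate r = 0.053/12 per month; n is counted in months.
Growing ordinary annuity: PV = PMT₁ × [1 − ((1+g)/(1+r))^n] / (r − g) = 7,690 × [1 − ((1+0.0029)/(1+r))^108] / (r − 0.0029) = £763,496.55.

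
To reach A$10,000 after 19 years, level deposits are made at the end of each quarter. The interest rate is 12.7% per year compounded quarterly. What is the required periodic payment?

Level ordinary annuity; solve FV = PMT × [((1+r)^n − 1)/r] for PMT.
Periodic rate r = 0.127/4 per quarter; n is counted in quarters.
With n = 76: PMT = 10,000 / ([((1+r)^n − 1)/r]) = A$32.54

A$32.54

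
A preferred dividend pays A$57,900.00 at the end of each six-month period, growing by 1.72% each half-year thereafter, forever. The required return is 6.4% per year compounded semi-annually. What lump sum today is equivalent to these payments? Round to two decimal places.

Periodic rate r = 0.064/2 per half-year.
Growing perpetuity (Gordon): PV = PMT₁ / (r − g) = 57,900 / (r − 0.0172) = A$3,912,162.16.

A$3,912,162.16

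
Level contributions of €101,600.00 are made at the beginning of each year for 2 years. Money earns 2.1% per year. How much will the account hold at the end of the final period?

€209,645.61

This is an annuity due: 2 deposits of €101,600.00 at the beginning of each year.
Periodic rate r = 0.021 per year.
FV = PMT × [((1+r)^n − 1)/r] × (1+r) = 101,600 × [(1+r)^2 − 1] / r × (1+r) = €209,645.61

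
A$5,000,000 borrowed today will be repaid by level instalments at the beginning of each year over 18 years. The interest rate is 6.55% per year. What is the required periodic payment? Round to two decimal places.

A$451,467.57

Level annuity due; solve PV = PMT × [(1 − (1+r)^−n)/r] × (1+r) for PMT.
Periodic rate r = 0.0655 per year.
With n = 18: PMT = 5,000,000 / ([(1 − (1+r)^−n)/r] × (1+r)) = A$451,467.57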